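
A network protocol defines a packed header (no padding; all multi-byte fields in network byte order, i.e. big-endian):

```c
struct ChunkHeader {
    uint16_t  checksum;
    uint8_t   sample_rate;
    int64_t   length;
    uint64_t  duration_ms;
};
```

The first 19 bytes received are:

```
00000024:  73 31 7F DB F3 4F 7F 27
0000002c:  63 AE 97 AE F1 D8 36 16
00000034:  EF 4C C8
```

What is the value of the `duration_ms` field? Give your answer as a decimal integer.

`duration_ms` follows `checksum` (2 B), `sample_rate` (1 B), `length` (8 B), so it starts at offset 2 + 1 + 8 = 11 and occupies 8 bytes.
Bytes at offsets 11..18: AE F1 D8 36 16 EF 4C C8.
Big-endian stores the most-significant byte at the lowest address.
The bytes are already most-significant first: 0xAEF1D83616EF4CC8.
0xAEF1D83616EF4CC8 = 12606094558811344072.

12606094558811344072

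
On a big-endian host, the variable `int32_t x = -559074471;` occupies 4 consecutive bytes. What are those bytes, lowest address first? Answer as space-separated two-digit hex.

Two's complement of -559074471 in 32 bits: 559074471 = 0x2152CCA7; invert → 0xDEAD3358; add 1 → 0xDEAD3359.
Split into bytes (most-significant first): DE AD 33 59.
Big-endian stores the most-significant byte at the lowest address.
So the memory order matches the most-significant-first order: DE AD 33 59.

DE AD 33 59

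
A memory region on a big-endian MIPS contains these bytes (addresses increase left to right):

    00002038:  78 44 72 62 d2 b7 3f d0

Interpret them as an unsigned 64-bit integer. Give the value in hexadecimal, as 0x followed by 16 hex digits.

0x78447262D2B73FD0

Big-endian: lowest address holds the most-significant byte.
The bytes are already most-significant first: 0x78447262D2B73FD0.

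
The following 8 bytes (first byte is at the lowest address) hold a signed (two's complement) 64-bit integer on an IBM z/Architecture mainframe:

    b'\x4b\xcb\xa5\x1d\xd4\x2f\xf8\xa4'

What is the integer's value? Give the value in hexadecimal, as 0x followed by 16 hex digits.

0x4BCBA51DD42FF8A4

In big-endian order the high byte comes first in memory.
The bytes are already most-significant first: 0x4BCBA51DD42FF8A4.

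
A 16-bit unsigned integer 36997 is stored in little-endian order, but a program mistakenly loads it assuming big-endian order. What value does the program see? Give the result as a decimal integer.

36997 in 16-bit hexadecimal is 0x9085.
Stored little-endian, the bytes at ascending addresses are 85 90.
Read back as big-endian, the last byte is least significant, giving 0x8590.
0x8590 = 34192.

34192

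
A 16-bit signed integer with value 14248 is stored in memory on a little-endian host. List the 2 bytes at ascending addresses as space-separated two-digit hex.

A8 37

14248 in hexadecimal, padded to 16 bits, is 0x37A8.
Split into bytes (most-significant first): 37 A8.
Little-endian: lowest address holds the least-significant byte.
So at ascending addresses the bytes are A8 37.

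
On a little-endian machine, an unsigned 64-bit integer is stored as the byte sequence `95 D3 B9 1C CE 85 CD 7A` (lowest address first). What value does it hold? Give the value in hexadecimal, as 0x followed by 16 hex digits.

0x7ACD85CE1CB9D395

In little-endian order the low byte comes first in memory.
Reassemble most-significant byte first: 7A CD 85 CE 1C B9 D3 95 → 0x7ACD85CE1CB9D395.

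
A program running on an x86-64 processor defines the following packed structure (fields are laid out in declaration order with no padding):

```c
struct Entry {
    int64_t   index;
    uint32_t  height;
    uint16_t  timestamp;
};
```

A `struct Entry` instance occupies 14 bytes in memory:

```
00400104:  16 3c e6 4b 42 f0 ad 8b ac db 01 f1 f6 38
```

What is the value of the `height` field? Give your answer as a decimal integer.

`height` follows `index` (8 bytes), so it starts at byte offset 8 and occupies 4 bytes.
Bytes at offsets 8..11: AC DB 01 F1.
In little-endian order the low byte comes first in memory.
Reassemble most-significant byte first: F1 01 DB AC → 0xF101DBAC.
0xF101DBAC = 4043430828.

4043430828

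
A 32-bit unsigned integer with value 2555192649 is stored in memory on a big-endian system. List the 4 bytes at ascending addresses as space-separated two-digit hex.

2555192649 in hexadecimal, padded to 32 bits, is 0x984D2549.
Split into bytes (most-significant first): 98 4D 25 49.
In big-endian order the high byte comes first in memory.
So the memory order matches the most-significant-first order: 98 4D 25 49.

98 4D 25 49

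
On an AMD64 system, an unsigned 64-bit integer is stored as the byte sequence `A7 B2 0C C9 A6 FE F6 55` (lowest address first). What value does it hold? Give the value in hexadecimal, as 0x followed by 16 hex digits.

Little-endian: lowest address holds the least-significant byte.
Reassemble most-significant byte first: 55 F6 FE A6 C9 0C B2 A7 → 0x55F6FEA6C90CB2A7.

0x55F6FEA6C90CB2A7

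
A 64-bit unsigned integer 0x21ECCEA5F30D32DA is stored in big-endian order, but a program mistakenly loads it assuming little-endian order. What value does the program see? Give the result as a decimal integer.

15722644589213838369

Stored big-endian, the bytes at ascending addresses are 21 EC CE A5 F3 0D 32 DA.
Read back as little-endian, the first byte is least significant, giving 0xDA320DF3A5CEEC21.
0xDA320DF3A5CEEC21 = 15722644589213838369.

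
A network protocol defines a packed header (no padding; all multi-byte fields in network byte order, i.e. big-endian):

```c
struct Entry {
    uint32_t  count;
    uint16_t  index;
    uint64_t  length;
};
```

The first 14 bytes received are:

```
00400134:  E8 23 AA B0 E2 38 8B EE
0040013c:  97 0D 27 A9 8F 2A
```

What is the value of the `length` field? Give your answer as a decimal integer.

`length` follows `count` (4 B), `index` (2 B), so it starts at offset 4 + 2 = 6 and occupies 8 bytes.
Bytes at offsets 6..13: 8B EE 97 0D 27 A9 8F 2A.
In big-endian order the high byte comes first in memory.
The bytes are already most-significant first: 0x8BEE970D27A98F2A.
0x8BEE970D27A98F2A = 10083162698484911914.

10083162698484911914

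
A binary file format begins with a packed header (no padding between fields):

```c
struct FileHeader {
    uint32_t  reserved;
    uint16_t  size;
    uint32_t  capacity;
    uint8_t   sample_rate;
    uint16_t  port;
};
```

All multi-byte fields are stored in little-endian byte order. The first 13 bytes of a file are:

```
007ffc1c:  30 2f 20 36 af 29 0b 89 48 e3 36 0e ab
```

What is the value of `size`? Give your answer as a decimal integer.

10671

`size` follows `reserved` (4 bytes), so it starts at byte offset 4 and occupies 2 bytes.
Bytes at offsets 4..5: AF 29.
Little-endian stores the least-significant byte at the lowest address.
Reassemble most-significant byte first: 29 AF → 0x29AF.
0x29AF = 10671.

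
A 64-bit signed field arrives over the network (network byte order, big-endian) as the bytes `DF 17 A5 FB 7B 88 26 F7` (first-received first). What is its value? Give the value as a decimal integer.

Big-endian stores the most-significant byte at the lowest address.
The bytes are already most-significant first: 0xDF17A5FB7B8826F7.
Top bit is set, so as a signed 64-bit value this is 0xDF17A5FB7B8826F7 − 2^64 = -2371244179259382025.

-2371244179259382025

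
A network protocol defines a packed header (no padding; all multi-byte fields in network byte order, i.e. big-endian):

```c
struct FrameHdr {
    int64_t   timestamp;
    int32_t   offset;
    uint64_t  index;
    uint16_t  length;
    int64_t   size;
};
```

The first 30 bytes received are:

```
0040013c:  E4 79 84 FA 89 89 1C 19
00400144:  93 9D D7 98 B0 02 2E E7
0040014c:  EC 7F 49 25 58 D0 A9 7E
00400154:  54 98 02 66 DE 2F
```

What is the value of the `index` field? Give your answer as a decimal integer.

12682751074268825893

`index` follows `timestamp` (8 B), `offset` (4 B), so it starts at offset 8 + 4 = 12 and occupies 8 bytes.
Bytes at offsets 12..19: B0 02 2E E7 EC 7F 49 25.
In big-endian order the high byte comes first in memory.
The bytes are already most-significant first: 0xB0022EE7EC7F4925.
0xB0022EE7EC7F4925 = 12682751074268825893.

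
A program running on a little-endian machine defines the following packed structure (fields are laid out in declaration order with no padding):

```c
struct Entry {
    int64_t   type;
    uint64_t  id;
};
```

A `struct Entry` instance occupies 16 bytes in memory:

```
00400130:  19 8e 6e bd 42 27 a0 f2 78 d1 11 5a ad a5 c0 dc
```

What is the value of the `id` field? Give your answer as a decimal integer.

`id` follows `type` (8 bytes), so it starts at byte offset 8 and occupies 8 bytes.
Bytes at offsets 8..15: 78 D1 11 5A AD A5 C0 DC.
Little-endian stores the least-significant byte at the lowest address.
Reassemble most-significant byte first: DC C0 A5 AD 5A 11 D1 78 → 0xDCC0A5AD5A11D178.
0xDCC0A5AD5A11D178 = 15906896047831634296.

15906896047831634296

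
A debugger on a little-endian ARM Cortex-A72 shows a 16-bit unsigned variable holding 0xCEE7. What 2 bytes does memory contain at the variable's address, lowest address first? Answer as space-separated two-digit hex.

E7 CE

Split into bytes (most-significant first): CE E7.
Little-endian: lowest address holds the least-significant byte.
So at ascending addresses the bytes are E7 CE.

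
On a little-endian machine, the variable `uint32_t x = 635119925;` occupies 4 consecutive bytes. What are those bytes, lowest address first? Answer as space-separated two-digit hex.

35 29 DB 25

635119925 in hexadecimal, padded to 32 bits, is 0x25DB2935.
Split into bytes (most-significant first): 25 DB 29 35.
In little-endian order the low byte comes first in memory.
So at ascending addresses the bytes are 35 29 DB 25.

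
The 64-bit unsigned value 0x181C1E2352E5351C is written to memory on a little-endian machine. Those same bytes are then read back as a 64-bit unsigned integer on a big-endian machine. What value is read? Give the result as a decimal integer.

2032782947766901784

Stored little-endian, the bytes at ascending addresses are 1C 35 E5 52 23 1E 1C 18.
Read back as big-endian, the last byte is least significant, giving 0x1C35E552231E1C18.
0x1C35E552231E1C18 = 2032782947766901784.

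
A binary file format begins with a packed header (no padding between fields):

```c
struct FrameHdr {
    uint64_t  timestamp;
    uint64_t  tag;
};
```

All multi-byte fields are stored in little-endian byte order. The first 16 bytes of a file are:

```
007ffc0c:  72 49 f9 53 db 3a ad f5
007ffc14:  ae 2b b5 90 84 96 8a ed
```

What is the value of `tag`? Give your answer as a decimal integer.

17116658829882633134

`tag` follows `timestamp` (8 bytes), so it starts at byte offset 8 and occupies 8 bytes.
Bytes at offsets 8..15: AE 2B B5 90 84 96 8A ED.
Little-endian: lowest address holds the least-significant byte.
Reassemble most-significant byte first: ED 8A 96 84 90 B5 2B AE → 0xED8A968490B52BAE.
0xED8A968490B52BAE = 17116658829882633134.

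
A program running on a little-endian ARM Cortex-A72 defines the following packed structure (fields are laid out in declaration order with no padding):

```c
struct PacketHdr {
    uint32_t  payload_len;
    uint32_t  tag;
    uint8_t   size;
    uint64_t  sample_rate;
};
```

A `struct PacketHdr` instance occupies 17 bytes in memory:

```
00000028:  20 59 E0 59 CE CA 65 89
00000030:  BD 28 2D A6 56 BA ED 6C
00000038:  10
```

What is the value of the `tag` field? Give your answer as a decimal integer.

2305149646

`tag` follows `payload_len` (4 bytes), so it starts at byte offset 4 and occupies 4 bytes.
Bytes at offsets 4..7: CE CA 65 89.
In little-endian order the low byte comes first in memory.
Reassemble most-significant byte first: 89 65 CA CE → 0x8965CACE.
0x8965CACE = 2305149646.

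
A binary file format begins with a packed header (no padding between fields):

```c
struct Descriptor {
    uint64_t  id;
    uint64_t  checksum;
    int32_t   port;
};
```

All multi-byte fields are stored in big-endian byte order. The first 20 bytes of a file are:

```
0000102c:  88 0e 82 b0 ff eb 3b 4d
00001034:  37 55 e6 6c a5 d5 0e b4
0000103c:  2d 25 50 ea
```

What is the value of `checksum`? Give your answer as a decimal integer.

`checksum` follows `id` (8 bytes), so it starts at byte offset 8 and occupies 8 bytes.
Bytes at offsets 8..15: 37 55 E6 6C A5 D5 0E B4.
Big-endian stores the most-significant byte at the lowest address.
The bytes are already most-significant first: 0x3755E66CA5D50EB4.
0x3755E66CA5D50EB4 = 3987346399419502260.

3987346399419502260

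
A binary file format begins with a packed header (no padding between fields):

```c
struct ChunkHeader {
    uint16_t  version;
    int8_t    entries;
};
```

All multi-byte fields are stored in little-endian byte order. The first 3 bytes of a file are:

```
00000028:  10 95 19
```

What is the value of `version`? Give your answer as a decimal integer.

38160

`version` is the first field, at byte offset 0, occupying 2 bytes.
Bytes at offsets 0..1: 10 95.
Little-endian: lowest address holds the least-significant byte.
Reassemble most-significant byte first: 95 10 → 0x9510.
0x9510 = 38160.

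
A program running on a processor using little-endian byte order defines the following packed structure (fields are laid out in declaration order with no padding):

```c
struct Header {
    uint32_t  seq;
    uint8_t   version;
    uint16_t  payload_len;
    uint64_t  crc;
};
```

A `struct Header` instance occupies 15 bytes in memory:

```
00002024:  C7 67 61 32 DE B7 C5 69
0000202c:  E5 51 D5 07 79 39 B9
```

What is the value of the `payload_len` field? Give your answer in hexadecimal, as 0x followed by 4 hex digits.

0xC5B7

`payload_len` follows `seq` (4 B), `version` (1 B), so it starts at offset 4 + 1 = 5 and occupies 2 bytes.
Bytes at offsets 5..6: B7 C5.
Little-endian stores the least-significant byte at the lowest address.
Reassemble most-significant byte first: C5 B7 → 0xC5B7.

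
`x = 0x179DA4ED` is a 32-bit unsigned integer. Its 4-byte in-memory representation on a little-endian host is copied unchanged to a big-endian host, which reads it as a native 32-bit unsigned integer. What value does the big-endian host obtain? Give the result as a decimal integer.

Stored little-endian, the bytes at ascending addresses are ED A4 9D 17.
Read back as big-endian, the last byte is least significant, giving 0xEDA49D17.
0xEDA49D17 = 3986988311.

3986988311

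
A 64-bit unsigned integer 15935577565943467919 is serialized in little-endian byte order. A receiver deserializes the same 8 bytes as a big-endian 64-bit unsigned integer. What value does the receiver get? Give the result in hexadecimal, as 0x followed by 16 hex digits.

15935577565943467919 in 64-bit hexadecimal is 0xDD268B5DACBE8F8F.
Stored little-endian, the bytes at ascending addresses are 8F 8F BE AC 5D 8B 26 DD.
Read back as big-endian, the last byte is least significant, giving 0x8F8FBEAC5D8B26DD.

0x8F8FBEAC5D8B26DD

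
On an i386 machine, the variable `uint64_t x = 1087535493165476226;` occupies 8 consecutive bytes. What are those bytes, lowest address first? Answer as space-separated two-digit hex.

82 E9 C1 DE C4 B3 17 0F

1087535493165476226 in hexadecimal, padded to 64 bits, is 0x0F17B3C4DEC1E982.
Split into bytes (most-significant first): 0F 17 B3 C4 DE C1 E9 82.
In little-endian order the low byte comes first in memory.
So at ascending addresses the bytes are 82 E9 C1 DE C4 B3 17 0F.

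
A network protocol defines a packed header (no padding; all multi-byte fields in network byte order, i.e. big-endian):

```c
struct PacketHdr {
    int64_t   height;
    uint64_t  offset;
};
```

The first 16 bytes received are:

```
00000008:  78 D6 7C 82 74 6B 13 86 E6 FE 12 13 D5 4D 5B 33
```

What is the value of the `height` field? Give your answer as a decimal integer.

8707283829308199814

`height` is the first field, at byte offset 0, occupying 8 bytes.
Bytes at offsets 0..7: 78 D6 7C 82 74 6B 13 86.
Big-endian: lowest address holds the most-significant byte.
The bytes are already most-significant first: 0x78D67C82746B1386.
0x78D67C82746B1386 = 8707283829308199814.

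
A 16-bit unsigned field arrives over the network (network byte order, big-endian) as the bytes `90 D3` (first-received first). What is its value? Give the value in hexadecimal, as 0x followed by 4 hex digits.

0x90D3

In big-endian order the high byte comes first in memory.
The bytes are already most-significant first: 0x90D3.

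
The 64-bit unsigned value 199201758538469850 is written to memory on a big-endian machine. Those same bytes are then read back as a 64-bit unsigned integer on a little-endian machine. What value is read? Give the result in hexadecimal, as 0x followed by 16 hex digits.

0xDA9151A8F1B4C302

199201758538469850 in 64-bit hexadecimal is 0x02C3B4F1A85191DA.
Stored big-endian, the bytes at ascending addresses are 02 C3 B4 F1 A8 51 91 DA.
Read back as little-endian, the first byte is least significant, giving 0xDA9151A8F1B4C302.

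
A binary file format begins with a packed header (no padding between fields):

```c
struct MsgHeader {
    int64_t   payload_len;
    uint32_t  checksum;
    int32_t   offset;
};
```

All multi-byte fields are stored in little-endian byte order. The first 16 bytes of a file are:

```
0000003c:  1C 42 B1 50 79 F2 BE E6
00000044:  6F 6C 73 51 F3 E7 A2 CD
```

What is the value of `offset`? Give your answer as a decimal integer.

-844961805

`offset` follows `payload_len` (8 B), `checksum` (4 B), so it starts at offset 8 + 4 = 12 and occupies 4 bytes.
Bytes at offsets 12..15: F3 E7 A2 CD.
In little-endian order the low byte comes first in memory.
Reassemble most-significant byte first: CD A2 E7 F3 → 0xCDA2E7F3.
Top bit is set, so as a signed 32-bit value this is 0xCDA2E7F3 − 2^32 = -844961805.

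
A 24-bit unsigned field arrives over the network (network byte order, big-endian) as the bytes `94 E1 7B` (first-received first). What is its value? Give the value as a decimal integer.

Big-endian: lowest address holds the most-significant byte.
The bytes are already most-significant first: 0x94E17B.
0x94E17B = 9757051.

9757051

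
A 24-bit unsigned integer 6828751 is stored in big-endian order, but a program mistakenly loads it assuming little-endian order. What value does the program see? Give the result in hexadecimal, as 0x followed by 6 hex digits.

6828751 in 24-bit hexadecimal is 0x6832CF.
Stored big-endian, the bytes at ascending addresses are 68 32 CF.
Read back as little-endian, the first byte is least significant, giving 0xCF3268.

0xCF3268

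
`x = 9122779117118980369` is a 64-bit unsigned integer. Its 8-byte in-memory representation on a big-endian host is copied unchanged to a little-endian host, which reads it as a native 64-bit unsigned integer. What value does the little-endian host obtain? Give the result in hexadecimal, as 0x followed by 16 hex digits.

0x11813AC0459F9A7E

9122779117118980369 in 64-bit hexadecimal is 0x7E9A9F45C03A8111.
Stored big-endian, the bytes at ascending addresses are 7E 9A 9F 45 C0 3A 81 11.
Read back as little-endian, the first byte is least significant, giving 0x11813AC0459F9A7E.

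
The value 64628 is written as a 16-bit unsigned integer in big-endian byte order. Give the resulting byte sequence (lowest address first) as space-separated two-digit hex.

64628 in hexadecimal, padded to 16 bits, is 0xFC74.
Split into bytes (most-significant first): FC 74.
In big-endian order the high byte comes first in memory.
So the memory order matches the most-significant-first order: FC 74.

FC 74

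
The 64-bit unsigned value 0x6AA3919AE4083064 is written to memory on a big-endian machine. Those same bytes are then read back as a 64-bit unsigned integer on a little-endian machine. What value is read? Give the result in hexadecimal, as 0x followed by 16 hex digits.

Stored big-endian, the bytes at ascending addresses are 6A A3 91 9A E4 08 30 64.
Read back as little-endian, the first byte is least significant, giving 0x643008E49A91A36A.

0x643008E49A91A36A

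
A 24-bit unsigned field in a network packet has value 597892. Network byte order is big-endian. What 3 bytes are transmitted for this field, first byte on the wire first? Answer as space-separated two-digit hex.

597892 in hexadecimal, padded to 24 bits, is 0x091F84.
Split into bytes (most-significant first): 09 1F 84.
In big-endian order the high byte comes first in memory.
So the memory order matches the most-significant-first order: 09 1F 84.

09 1F 84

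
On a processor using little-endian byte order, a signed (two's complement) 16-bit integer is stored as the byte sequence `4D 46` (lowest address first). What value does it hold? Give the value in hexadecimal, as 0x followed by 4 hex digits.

0x464D

Little-endian stores the least-significant byte at the lowest address.
Reassemble most-significant byte first: 46 4D → 0x464D.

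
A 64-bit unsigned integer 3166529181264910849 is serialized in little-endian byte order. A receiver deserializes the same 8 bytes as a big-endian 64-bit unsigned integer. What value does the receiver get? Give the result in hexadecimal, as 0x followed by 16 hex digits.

0x011A346C83C5F12B

3166529181264910849 in 64-bit hexadecimal is 0x2BF1C5836C341A01.
Stored little-endian, the bytes at ascending addresses are 01 1A 34 6C 83 C5 F1 2B.
Read back as big-endian, the last byte is least significant, giving 0x011A346C83C5F12B.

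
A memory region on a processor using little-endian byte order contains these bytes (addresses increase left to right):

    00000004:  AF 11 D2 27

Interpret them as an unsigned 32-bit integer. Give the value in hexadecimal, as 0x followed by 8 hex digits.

Little-endian stores the least-significant byte at the lowest address.
Reassemble most-significant byte first: 27 D2 11 AF → 0x27D211AF.

0x27D211AF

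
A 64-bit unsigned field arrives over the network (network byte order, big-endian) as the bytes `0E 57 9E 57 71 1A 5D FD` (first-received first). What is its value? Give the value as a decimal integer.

1033468737901714941

Big-endian stores the most-significant byte at the lowest address.
The bytes are already most-significant first: 0x0E579E57711A5DFD.
0x0E579E57711A5DFD = 1033468737901714941.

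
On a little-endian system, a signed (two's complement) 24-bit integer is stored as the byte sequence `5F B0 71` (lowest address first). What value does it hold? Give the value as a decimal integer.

Little-endian stores the least-significant byte at the lowest address.
Reassemble most-significant byte first: 71 B0 5F → 0x71B05F.
0x71B05F = 7450719.

7450719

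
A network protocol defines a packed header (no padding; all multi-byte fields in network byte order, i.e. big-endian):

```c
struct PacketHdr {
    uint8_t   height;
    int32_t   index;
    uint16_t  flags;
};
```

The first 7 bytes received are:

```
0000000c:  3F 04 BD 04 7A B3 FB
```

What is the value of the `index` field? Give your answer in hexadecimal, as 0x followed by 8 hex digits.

`index` follows `height` (1 byte), so it starts at byte offset 1 and occupies 4 bytes.
Bytes at offsets 1..4: 04 BD 04 7A.
In big-endian order the high byte comes first in memory.
The bytes are already most-significant first: 0x04BD047A.

0x04BD047A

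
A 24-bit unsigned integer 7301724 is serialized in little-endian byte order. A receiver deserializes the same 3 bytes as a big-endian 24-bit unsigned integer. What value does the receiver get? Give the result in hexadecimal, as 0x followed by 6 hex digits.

7301724 in 24-bit hexadecimal is 0x6F6A5C.
Stored little-endian, the bytes at ascending addresses are 5C 6A 6F.
Read back as big-endian, the last byte is least significant, giving 0x5C6A6F.

0x5C6A6F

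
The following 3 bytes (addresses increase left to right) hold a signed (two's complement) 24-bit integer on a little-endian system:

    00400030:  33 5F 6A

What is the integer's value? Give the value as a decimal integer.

6971187

Little-endian stores the least-significant byte at the lowest address.
Reassemble most-significant byte first: 6A 5F 33 → 0x6A5F33.
0x6A5F33 = 6971187.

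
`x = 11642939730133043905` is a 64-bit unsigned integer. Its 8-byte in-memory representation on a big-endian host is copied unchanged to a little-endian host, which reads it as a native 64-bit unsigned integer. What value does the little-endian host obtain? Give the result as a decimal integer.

13964215916654204065

11642939730133043905 in 64-bit hexadecimal is 0xA19407FF63DCCAC1.
Stored big-endian, the bytes at ascending addresses are A1 94 07 FF 63 DC CA C1.
Read back as little-endian, the first byte is least significant, giving 0xC1CADC63FF0794A1.
0xC1CADC63FF0794A1 = 13964215916654204065.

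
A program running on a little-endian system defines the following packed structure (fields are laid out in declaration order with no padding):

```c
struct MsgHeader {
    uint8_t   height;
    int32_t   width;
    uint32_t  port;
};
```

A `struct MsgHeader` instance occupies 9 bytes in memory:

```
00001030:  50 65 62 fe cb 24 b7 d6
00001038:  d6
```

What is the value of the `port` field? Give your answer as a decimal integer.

`port` follows `height` (1 B), `width` (4 B), so it starts at offset 1 + 4 = 5 and occupies 4 bytes.
Bytes at offsets 5..8: 24 B7 D6 D6.
Little-endian stores the least-significant byte at the lowest address.
Reassemble most-significant byte first: D6 D6 B7 24 → 0xD6D6B724.
0xD6D6B724 = 3604395812.

3604395812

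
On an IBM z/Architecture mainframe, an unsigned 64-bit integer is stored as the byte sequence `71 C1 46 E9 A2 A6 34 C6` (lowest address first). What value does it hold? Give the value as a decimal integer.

8196910766061139142

Big-endian: lowest address holds the most-significant byte.
The bytes are already most-significant first: 0x71C146E9A2A634C6.
0x71C146E9A2A634C6 = 8196910766061139142.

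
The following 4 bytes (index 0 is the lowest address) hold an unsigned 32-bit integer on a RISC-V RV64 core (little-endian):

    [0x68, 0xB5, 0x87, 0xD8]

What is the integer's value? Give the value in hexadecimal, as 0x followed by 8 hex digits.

0xD887B568

Little-endian: lowest address holds the least-significant byte.
Reassemble most-significant byte first: D8 87 B5 68 → 0xD887B568.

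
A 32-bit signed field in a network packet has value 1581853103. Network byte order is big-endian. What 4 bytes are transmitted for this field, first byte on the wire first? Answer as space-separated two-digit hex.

1581853103 in hexadecimal, padded to 32 bits, is 0x5E4929AF.
Split into bytes (most-significant first): 5E 49 29 AF.
Big-endian: lowest address holds the most-significant byte.
So the memory order matches the most-significant-first order: 5E 49 29 AF.

5E 49 29 AF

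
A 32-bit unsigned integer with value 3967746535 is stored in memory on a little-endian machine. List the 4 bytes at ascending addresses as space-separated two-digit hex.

E7 01 7F EC

3967746535 in hexadecimal, padded to 32 bits, is 0xEC7F01E7.
Split into bytes (most-significant first): EC 7F 01 E7.
In little-endian order the low byte comes first in memory.
So at ascending addresses the bytes are E7 01 7F EC.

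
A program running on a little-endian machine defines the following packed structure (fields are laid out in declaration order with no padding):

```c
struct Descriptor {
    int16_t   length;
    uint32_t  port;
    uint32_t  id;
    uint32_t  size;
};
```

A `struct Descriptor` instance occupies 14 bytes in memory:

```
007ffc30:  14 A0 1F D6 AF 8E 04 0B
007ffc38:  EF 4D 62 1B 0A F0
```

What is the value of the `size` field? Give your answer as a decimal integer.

`size` follows `length` (2 B), `port` (4 B), `id` (4 B), so it starts at offset 2 + 4 + 4 = 10 and occupies 4 bytes.
Bytes at offsets 10..13: 62 1B 0A F0.
Little-endian stores the least-significant byte at the lowest address.
Reassemble most-significant byte first: F0 0A 1B 62 → 0xF00A1B62.
0xF00A1B62 = 4027194210.

4027194210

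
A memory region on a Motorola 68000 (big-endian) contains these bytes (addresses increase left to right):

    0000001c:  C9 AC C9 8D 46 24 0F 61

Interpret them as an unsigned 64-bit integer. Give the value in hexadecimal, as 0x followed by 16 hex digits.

Big-endian stores the most-significant byte at the lowest address.
The bytes are already most-significant first: 0xC9ACC98D46240F61.

0xC9ACC98D46240F61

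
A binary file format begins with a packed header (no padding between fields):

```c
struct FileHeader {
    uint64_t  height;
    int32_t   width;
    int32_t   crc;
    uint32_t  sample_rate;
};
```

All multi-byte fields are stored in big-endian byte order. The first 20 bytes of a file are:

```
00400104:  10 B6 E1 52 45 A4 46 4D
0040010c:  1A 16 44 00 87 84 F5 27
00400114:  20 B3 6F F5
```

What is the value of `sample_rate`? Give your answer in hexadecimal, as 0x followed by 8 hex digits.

`sample_rate` follows `height` (8 B), `width` (4 B), `crc` (4 B), so it starts at offset 8 + 4 + 4 = 16 and occupies 4 bytes.
Bytes at offsets 16..19: 20 B3 6F F5.
Big-endian stores the most-significant byte at the lowest address.
The bytes are already most-significant first: 0x20B36FF5.

0x20B36FF5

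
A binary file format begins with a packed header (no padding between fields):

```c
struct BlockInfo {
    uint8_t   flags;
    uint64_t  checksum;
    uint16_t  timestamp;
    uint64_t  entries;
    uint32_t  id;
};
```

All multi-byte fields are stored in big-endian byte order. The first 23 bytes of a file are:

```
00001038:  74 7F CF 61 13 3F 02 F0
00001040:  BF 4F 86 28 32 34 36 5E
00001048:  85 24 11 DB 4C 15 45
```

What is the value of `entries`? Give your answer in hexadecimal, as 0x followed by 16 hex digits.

0x283234365E852411

`entries` follows `flags` (1 B), `checksum` (8 B), `timestamp` (2 B), so it starts at offset 1 + 8 + 2 = 11 and occupies 8 bytes.
Bytes at offsets 11..18: 28 32 34 36 5E 85 24 11.
Big-endian: lowest address holds the most-significant byte.
The bytes are already most-significant first: 0x283234365E852411.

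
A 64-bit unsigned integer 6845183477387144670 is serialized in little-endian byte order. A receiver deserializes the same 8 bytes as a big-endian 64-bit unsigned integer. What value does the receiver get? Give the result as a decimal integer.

6845183477387144670 in 64-bit hexadecimal is 0x5EFEFA1AF808ADDE.
Stored little-endian, the bytes at ascending addresses are DE AD 08 F8 1A FA FE 5E.
Read back as big-endian, the last byte is least significant, giving 0xDEAD08F81AFAFE5E.
0xDEAD08F81AFAFE5E = 16045490909088513630.

16045490909088513630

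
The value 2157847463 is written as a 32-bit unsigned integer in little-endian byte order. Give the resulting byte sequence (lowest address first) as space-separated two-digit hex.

A7 23 9E 80

2157847463 in hexadecimal, padded to 32 bits, is 0x809E23A7.
Split into bytes (most-significant first): 80 9E 23 A7.
In little-endian order the low byte comes first in memory.
So at ascending addresses the bytes are A7 23 9E 80.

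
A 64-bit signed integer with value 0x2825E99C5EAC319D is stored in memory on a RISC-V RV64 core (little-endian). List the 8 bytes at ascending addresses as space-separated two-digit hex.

Split into bytes (most-significant first): 28 25 E9 9C 5E AC 31 9D.
In little-endian order the low byte comes first in memory.
So at ascending addresses the bytes are 9D 31 AC 5E 9C E9 25 28.

9D 31 AC 5E 9C E9 25 28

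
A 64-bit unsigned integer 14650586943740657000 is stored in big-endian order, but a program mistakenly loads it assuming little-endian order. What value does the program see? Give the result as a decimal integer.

14650586943740657000 in 64-bit hexadecimal is 0xCB51573404A33D68.
Stored big-endian, the bytes at ascending addresses are CB 51 57 34 04 A3 3D 68.
Read back as little-endian, the first byte is least significant, giving 0x683DA304345751CB.
0x683DA304345751CB = 7511338991977189835.

7511338991977189835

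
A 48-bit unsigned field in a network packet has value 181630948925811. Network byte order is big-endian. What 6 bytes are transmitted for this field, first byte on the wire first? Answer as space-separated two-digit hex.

A5 31 40 30 E1 73

181630948925811 in hexadecimal, padded to 48 bits, is 0xA5314030E173.
Split into bytes (most-significant first): A5 31 40 30 E1 73.
In big-endian order the high byte comes first in memory.
So the memory order matches the most-significant-first order: A5 31 40 30 E1 73.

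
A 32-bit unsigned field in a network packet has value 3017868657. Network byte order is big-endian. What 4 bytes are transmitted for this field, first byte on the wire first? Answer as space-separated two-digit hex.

B3 E1 05 71

3017868657 in hexadecimal, padded to 32 bits, is 0xB3E10571.
Split into bytes (most-significant first): B3 E1 05 71.
In big-endian order the high byte comes first in memory.
So the memory order matches the most-significant-first order: B3 E1 05 71.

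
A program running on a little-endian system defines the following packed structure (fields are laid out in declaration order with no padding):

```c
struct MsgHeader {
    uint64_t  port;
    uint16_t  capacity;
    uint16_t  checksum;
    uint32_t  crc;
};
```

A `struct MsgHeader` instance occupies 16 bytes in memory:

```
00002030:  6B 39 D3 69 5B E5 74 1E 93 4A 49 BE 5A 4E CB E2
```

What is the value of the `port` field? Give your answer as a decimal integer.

2194631099216509291

`port` is the first field, at byte offset 0, occupying 8 bytes.
Bytes at offsets 0..7: 6B 39 D3 69 5B E5 74 1E.
Little-endian: lowest address holds the least-significant byte.
Reassemble most-significant byte first: 1E 74 E5 5B 69 D3 39 6B → 0x1E74E55B69D3396B.
0x1E74E55B69D3396B = 2194631099216509291.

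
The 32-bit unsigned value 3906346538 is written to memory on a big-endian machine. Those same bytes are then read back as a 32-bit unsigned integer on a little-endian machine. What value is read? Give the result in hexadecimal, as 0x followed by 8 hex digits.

3906346538 in 32-bit hexadecimal is 0xE8D61E2A.
Stored big-endian, the bytes at ascending addresses are E8 D6 1E 2A.
Read back as little-endian, the first byte is least significant, giving 0x2A1ED6E8.

0x2A1ED6E8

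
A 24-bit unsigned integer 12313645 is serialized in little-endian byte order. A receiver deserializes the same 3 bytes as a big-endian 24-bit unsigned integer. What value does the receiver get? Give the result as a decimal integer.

3007675

12313645 in 24-bit hexadecimal is 0xBBE42D.
Stored little-endian, the bytes at ascending addresses are 2D E4 BB.
Read back as big-endian, the last byte is least significant, giving 0x2DE4BB.
0x2DE4BB = 3007675.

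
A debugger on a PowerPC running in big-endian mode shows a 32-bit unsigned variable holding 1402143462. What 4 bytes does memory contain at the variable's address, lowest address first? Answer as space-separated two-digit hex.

53 93 02 E6

1402143462 in hexadecimal, padded to 32 bits, is 0x539302E6.
Split into bytes (most-significant first): 53 93 02 E6.
Big-endian: lowest address holds the most-significant byte.
So the memory order matches the most-significant-first order: 53 93 02 E6.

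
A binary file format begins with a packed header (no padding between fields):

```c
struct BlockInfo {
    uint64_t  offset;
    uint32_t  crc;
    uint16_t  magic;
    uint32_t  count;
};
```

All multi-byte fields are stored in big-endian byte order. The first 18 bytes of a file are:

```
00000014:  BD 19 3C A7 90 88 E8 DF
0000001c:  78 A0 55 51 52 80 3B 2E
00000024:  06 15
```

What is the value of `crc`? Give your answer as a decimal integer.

`crc` follows `offset` (8 bytes), so it starts at byte offset 8 and occupies 4 bytes.
Bytes at offsets 8..11: 78 A0 55 51.
In big-endian order the high byte comes first in memory.
The bytes are already most-significant first: 0x78A05551.
0x78A05551 = 2023773521.

2023773521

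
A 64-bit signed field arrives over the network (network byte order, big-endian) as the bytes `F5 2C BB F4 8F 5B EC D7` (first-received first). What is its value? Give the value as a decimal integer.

Big-endian stores the most-significant byte at the lowest address.
The bytes are already most-significant first: 0xF52CBBF48F5BECD7.
Top bit is set, so as a signed 64-bit value this is 0xF52CBBF48F5BECD7 − 2^64 = -780041976390357801.

-780041976390357801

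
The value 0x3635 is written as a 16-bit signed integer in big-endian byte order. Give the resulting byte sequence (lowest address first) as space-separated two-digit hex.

36 35

Split into bytes (most-significant first): 36 35.
Big-endian stores the most-significant byte at the lowest address.
So the memory order matches the most-significant-first order: 36 35.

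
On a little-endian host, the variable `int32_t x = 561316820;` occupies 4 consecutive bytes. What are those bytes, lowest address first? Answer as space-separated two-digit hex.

561316820 in hexadecimal, padded to 32 bits, is 0x217503D4.
Split into bytes (most-significant first): 21 75 03 D4.
Little-endian stores the least-significant byte at the lowest address.
So at ascending addresses the bytes are D4 03 75 21.

D4 03 75 21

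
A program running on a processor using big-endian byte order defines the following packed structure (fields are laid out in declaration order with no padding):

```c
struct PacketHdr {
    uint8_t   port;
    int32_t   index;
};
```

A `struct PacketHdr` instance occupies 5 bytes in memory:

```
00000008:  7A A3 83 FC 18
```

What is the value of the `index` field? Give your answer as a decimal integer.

-1551631336

`index` follows `port` (1 byte), so it starts at byte offset 1 and occupies 4 bytes.
Bytes at offsets 1..4: A3 83 FC 18.
Big-endian: lowest address holds the most-significant byte.
The bytes are already most-significant first: 0xA383FC18.
Top bit is set, so as a signed 32-bit value this is 0xA383FC18 − 2^32 = -1551631336.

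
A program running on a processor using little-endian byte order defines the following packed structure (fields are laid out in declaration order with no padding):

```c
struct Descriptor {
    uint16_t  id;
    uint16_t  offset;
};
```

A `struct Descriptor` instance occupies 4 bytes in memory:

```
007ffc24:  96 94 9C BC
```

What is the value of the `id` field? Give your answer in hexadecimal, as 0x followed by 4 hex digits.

0x9496

`id` is the first field, at byte offset 0, occupying 2 bytes.
Bytes at offsets 0..1: 96 94.
In little-endian order the low byte comes first in memory.
Reassemble most-significant byte first: 94 96 → 0x9496.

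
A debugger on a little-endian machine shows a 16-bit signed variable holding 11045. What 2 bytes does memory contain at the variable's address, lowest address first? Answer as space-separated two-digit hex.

25 2B

11045 in hexadecimal, padded to 16 bits, is 0x2B25.
Split into bytes (most-significant first): 2B 25.
In little-endian order the low byte comes first in memory.
So at ascending addresses the bytes are 25 2B.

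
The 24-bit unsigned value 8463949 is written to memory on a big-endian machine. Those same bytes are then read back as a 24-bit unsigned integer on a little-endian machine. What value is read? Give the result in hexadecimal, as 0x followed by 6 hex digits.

0x4D2681

8463949 in 24-bit hexadecimal is 0x81264D.
Stored big-endian, the bytes at ascending addresses are 81 26 4D.
Read back as little-endian, the first byte is least significant, giving 0x4D2681.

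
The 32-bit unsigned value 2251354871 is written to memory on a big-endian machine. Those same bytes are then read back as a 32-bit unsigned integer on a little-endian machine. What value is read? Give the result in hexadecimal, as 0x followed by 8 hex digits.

2251354871 in 32-bit hexadecimal is 0x8630F2F7.
Stored big-endian, the bytes at ascending addresses are 86 30 F2 F7.
Read back as little-endian, the first byte is least significant, giving 0xF7F23086.

0xF7F23086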